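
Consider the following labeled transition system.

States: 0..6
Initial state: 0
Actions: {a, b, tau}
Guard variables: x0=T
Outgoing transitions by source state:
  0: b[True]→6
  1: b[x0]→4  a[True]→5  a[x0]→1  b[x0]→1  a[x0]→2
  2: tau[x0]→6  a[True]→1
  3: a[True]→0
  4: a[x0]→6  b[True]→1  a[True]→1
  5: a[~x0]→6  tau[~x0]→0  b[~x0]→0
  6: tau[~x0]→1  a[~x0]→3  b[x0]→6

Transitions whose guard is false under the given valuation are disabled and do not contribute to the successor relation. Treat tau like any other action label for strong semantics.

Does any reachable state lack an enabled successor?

Answer: DEADLOCK-FREE

Analysis:
Reach set: {0,6}
  0: b→6  [1 exit(s)]
  6: b→6  [1 exit(s)]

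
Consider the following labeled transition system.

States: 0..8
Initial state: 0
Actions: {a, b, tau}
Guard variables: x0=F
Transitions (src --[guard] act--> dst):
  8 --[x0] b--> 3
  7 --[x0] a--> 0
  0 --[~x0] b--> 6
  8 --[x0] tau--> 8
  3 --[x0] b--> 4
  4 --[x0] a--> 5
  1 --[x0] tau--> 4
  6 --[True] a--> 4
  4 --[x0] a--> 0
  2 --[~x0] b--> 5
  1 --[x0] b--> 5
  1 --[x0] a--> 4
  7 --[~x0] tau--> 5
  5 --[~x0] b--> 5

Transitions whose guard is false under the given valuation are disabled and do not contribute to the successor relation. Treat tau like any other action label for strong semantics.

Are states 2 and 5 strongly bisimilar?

Answer: BISIMILAR

Trace:
Refine partition for ~:
  π0 = {{0,1,2,3,4,5,6,7,8}}
  π1 = {{0,2,5},{1,3,4,8},{6},{7}}
  π2 = {{0},{1,3,4,8},{2,5},{6},{7}}
stable after 3 split(s): 5 block(s)
2∈{2,5}, 5∈{2,5}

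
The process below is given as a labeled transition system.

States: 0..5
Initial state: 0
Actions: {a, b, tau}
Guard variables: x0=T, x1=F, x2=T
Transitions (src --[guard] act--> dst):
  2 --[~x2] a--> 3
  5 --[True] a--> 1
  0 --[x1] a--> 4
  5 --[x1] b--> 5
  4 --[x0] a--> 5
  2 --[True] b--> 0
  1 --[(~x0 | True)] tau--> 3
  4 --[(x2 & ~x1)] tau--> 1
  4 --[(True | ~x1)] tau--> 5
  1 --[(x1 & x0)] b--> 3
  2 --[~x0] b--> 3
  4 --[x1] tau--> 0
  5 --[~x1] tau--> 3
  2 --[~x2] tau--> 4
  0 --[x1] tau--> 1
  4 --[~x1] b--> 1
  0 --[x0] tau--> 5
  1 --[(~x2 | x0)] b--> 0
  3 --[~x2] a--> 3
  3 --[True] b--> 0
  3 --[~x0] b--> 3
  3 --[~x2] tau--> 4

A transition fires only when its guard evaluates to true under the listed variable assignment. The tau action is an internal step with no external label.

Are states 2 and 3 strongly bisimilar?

Answer: BISIMILAR

Analysis:
Compute ~ classes (split until stable):
  round 0: {{0,1,2,3,4,5}}
  round 1: {{0},{1},{2,3},{4},{5}}
5 equivalence class(es) (converged in 2)
class of 2: {2,3}; class of 3: {2,3}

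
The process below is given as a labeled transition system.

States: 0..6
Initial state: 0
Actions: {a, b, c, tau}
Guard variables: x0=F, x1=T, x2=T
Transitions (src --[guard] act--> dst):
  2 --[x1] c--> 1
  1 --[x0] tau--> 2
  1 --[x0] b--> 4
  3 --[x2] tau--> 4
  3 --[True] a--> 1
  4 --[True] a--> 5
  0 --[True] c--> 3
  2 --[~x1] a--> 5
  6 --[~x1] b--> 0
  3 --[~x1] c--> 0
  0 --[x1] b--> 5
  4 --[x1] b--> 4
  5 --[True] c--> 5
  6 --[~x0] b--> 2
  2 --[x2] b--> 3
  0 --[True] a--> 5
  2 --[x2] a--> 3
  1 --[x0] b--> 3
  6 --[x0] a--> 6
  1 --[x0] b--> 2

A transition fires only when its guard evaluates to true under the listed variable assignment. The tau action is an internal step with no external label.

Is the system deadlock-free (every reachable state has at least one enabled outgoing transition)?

Answer: DEADLOCK at state 1

Trace:
Reach set: {0,1,3,4,5}
  0: a→5  b→5  c→3  [3 out]
  1: ∅  [no exit]
  3: a→1  tau→4  [2 out]
  4: a→5  b→4  [2 out]
  5: c→5  [1 out]
Path to 1: c·a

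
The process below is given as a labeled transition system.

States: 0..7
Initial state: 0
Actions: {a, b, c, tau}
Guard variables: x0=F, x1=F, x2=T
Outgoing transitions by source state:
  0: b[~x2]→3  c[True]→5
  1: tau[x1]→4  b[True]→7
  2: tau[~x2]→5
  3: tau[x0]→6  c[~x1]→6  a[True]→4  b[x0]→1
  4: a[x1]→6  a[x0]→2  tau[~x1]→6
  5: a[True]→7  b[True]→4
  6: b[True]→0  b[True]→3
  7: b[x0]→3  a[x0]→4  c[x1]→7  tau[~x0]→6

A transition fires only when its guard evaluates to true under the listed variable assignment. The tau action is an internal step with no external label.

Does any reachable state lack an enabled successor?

Answer: DEADLOCK-FREE

Analysis:
R = {0,3,4,5,6,7}
  0: c→5  [1 out]
  3: a→4  c→6  [2 out]
  4: tau→6  [1 out]
  5: a→7  b→4  [2 out]
  6: b→0  b→3  [2 out]
  7: tau→6  [1 out]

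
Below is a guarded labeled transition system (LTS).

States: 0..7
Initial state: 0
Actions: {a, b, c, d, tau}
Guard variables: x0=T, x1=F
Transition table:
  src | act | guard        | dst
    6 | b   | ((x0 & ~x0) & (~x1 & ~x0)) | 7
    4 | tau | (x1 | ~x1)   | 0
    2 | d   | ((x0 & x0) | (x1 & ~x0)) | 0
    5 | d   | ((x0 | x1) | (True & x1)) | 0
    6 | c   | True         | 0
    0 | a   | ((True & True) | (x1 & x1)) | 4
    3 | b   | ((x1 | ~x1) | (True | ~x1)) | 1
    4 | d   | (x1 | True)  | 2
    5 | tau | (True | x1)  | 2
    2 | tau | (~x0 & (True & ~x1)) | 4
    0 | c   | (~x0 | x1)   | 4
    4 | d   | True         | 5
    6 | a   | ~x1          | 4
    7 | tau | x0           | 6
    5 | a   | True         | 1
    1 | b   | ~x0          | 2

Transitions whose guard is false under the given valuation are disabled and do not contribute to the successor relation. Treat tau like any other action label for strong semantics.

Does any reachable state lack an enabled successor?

Reach set: {0,1,2,4,5}
  0: a→4  [deg 1]
  1: ∅  [deadlock]
  2: d→0  [deg 1]
  4: d→2  d→5  tau→0  [deg 3]
  5: a→1  d→0  tau→2  [deg 3]
witness 1: a·d·a

Answer: DEADLOCK at state 1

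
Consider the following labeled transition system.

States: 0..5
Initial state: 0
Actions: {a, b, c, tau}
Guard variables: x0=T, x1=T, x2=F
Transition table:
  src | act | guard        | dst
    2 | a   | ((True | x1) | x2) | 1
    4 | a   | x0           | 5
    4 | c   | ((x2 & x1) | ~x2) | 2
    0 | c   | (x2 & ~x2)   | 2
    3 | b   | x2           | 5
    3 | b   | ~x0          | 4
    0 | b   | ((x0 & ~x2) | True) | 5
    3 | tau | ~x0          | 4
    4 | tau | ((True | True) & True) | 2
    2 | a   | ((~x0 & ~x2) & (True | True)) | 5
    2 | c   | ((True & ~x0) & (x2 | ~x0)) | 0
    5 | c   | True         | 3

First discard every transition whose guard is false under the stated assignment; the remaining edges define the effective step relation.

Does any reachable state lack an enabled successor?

Answer: DEADLOCK at state 3

Trace:
R = {0,3,5}
  0: b→5  [deg 1]
  3: ∅  [STUCK]
  5: c→3  [deg 1]
witness 3: b·c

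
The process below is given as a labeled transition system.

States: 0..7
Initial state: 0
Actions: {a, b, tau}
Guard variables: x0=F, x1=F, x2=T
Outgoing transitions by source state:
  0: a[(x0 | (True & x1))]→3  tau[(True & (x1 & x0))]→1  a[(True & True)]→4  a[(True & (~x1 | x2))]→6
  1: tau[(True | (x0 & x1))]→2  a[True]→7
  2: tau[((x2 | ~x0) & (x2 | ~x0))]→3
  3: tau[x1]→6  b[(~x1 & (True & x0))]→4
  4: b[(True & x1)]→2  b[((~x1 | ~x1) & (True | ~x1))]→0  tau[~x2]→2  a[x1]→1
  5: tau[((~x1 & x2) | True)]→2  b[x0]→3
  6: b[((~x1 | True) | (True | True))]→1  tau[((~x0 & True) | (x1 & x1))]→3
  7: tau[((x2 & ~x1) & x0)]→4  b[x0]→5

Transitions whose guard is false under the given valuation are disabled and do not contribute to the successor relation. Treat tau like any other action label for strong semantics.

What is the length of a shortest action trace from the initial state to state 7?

Breadth-first toward 7:
  L0 = {0}
  L1 = {4,6}
  L2 = {1,3}
  L3 = {2,7}
depth(7)=3, e.g. a·b·a

Answer: 3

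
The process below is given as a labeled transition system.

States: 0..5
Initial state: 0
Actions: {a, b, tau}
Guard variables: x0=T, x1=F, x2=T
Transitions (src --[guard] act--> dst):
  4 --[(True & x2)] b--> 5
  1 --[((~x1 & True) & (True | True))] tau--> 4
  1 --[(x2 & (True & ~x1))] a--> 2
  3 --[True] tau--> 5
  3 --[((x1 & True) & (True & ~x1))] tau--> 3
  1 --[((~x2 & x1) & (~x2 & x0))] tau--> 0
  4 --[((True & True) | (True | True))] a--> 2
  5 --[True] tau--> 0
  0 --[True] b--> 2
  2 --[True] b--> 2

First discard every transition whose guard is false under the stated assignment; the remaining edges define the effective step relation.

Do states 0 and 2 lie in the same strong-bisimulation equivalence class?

Answer: BISIMILAR

Working:
Refine partition for ~:
  round 0: {{0,1,2,3,4,5}}
  round 1: {{0,2},{1},{3,5},{4}}
  round 2: {{0,2},{1},{3},{4},{5}}
Fixed point at round 3; 5 class(es).
class of 0: {0,2}; class of 2: {0,2}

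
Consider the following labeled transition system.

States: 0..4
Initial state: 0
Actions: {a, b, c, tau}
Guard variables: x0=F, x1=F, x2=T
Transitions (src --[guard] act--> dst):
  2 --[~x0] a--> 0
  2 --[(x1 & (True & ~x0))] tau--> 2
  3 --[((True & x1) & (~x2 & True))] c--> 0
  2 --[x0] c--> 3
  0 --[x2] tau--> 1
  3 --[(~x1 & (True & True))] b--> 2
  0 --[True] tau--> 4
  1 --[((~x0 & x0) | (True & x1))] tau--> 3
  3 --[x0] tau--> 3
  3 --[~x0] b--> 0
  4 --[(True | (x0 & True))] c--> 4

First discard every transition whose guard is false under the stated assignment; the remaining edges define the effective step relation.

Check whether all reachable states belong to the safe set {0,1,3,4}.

Inv-set: {0,1,3,4}
R = {0,1,4}
  0: ok
  1: ok
  4: ok

Answer: INVARIANT HOLDS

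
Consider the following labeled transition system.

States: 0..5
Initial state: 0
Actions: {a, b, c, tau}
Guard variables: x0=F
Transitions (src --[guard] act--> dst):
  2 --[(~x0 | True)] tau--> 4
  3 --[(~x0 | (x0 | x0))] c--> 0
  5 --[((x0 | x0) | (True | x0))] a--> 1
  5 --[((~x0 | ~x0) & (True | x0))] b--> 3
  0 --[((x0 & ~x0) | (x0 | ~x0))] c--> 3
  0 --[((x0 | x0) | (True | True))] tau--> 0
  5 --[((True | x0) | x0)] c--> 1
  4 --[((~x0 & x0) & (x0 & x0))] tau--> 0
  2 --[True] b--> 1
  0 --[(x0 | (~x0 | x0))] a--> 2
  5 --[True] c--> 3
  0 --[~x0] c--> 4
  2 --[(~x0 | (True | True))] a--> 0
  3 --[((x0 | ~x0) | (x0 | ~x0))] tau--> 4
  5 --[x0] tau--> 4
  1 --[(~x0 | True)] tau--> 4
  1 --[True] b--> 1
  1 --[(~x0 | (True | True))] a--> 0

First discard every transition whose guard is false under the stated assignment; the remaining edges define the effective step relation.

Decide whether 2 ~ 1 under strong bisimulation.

Refine partition for ~:
  round 0: {{0,1,2,3,4,5}}
  round 1: {{0},{1,2},{3},{4},{5}}
5 equivalence class(es) (converged in 2)
[2]={1,2}  [1]={1,2}

Answer: BISIMILAR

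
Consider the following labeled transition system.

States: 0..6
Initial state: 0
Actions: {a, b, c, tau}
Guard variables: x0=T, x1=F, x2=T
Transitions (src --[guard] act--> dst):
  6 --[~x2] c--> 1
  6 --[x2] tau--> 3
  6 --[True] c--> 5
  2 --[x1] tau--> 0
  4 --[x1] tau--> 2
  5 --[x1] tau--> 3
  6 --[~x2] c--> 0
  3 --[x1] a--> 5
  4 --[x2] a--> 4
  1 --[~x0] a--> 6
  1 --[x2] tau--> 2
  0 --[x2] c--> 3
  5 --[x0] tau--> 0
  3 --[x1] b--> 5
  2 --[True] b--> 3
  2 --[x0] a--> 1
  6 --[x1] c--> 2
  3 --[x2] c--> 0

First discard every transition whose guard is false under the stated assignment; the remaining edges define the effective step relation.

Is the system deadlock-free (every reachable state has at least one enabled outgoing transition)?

Reach set: {0,3}
  0: c→3  [deg 1]
  3: c→0  [deg 1]

Answer: DEADLOCK-FREE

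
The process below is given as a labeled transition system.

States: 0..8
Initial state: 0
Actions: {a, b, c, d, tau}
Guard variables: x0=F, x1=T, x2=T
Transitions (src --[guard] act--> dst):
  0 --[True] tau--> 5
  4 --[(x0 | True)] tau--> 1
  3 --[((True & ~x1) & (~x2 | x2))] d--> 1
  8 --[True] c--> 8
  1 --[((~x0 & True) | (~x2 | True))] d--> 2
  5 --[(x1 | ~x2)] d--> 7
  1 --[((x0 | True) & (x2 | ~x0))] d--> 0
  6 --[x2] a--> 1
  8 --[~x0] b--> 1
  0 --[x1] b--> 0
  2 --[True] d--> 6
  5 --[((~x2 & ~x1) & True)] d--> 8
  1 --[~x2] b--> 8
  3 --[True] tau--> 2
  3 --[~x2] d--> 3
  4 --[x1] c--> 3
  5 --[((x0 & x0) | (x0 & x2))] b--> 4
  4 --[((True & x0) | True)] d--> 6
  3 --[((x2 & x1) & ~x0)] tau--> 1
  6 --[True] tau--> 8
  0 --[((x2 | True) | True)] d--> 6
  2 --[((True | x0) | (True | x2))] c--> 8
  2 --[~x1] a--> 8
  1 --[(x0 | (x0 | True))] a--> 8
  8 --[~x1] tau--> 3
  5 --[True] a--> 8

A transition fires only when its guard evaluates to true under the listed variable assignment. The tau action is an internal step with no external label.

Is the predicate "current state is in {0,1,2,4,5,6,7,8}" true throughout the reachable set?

Answer: INVARIANT HOLDS

Working:
Inv-set: {0,1,2,4,5,6,7,8}
R = {0,1,2,5,6,7,8}
  0: ✓
  1: ✓
  2: ✓
  5: ✓
  6: ✓
  7: ✓
  8: ✓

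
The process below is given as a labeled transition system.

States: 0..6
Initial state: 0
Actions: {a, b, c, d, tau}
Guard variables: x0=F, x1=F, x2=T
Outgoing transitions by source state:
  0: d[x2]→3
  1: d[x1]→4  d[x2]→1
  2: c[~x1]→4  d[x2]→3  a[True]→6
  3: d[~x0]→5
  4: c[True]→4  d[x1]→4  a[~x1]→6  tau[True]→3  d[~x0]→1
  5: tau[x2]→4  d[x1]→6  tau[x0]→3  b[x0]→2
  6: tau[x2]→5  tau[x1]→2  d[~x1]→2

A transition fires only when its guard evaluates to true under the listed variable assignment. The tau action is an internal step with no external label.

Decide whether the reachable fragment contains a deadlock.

R = {0,1,2,3,4,5,6}
  0: d→3  [1 exit(s)]
  1: d→1  [1 exit(s)]
  2: a→6  c→4  d→3  [3 exit(s)]
  3: d→5  [1 exit(s)]
  4: a→6  c→4  d→1  tau→3  [4 exit(s)]
  5: tau→4  [1 exit(s)]
  6: d→2  tau→5  [2 exit(s)]

Answer: DEADLOCK-FREE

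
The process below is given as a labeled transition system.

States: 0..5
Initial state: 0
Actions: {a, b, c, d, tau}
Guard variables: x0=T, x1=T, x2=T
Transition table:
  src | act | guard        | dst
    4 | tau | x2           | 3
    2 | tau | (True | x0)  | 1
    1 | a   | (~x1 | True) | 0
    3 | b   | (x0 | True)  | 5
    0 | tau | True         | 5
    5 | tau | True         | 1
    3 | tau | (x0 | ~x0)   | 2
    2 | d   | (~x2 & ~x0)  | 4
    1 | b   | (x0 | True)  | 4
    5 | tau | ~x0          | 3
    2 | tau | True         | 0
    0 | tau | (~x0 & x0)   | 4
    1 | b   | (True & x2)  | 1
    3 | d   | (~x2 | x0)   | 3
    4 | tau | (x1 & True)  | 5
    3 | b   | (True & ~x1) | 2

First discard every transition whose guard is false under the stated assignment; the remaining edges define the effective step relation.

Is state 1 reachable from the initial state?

Answer: REACHABLE

Working:
Guard filter leaves 12 enabled edge(s).
Layer 0: {0}
Layer 1: {5}  cumulative {0,5}
Layer 2: {1}  cumulative {0,1,5}
Layer 3: {4}  cumulative {0,1,4,5}
Layer 4: {3}  cumulative {0,1,3,4,5}
Layer 5: {2}  cumulative {0,1,2,3,4,5}
Reachable = {0,1,2,3,4,5}
Path to 1: tau·tau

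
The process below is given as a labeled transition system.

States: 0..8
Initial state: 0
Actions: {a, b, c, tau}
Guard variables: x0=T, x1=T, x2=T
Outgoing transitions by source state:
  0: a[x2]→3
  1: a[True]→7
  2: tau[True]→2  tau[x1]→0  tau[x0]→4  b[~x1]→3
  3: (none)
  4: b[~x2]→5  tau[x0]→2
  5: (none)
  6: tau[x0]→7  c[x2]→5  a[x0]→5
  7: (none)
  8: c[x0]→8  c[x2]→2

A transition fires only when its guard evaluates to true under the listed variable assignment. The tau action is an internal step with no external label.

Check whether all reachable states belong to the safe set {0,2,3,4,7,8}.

Answer: INVARIANT HOLDS

Trace:
Safe = {0,2,3,4,7,8}
Reachable = {0,3}
  0: safe
  3: safe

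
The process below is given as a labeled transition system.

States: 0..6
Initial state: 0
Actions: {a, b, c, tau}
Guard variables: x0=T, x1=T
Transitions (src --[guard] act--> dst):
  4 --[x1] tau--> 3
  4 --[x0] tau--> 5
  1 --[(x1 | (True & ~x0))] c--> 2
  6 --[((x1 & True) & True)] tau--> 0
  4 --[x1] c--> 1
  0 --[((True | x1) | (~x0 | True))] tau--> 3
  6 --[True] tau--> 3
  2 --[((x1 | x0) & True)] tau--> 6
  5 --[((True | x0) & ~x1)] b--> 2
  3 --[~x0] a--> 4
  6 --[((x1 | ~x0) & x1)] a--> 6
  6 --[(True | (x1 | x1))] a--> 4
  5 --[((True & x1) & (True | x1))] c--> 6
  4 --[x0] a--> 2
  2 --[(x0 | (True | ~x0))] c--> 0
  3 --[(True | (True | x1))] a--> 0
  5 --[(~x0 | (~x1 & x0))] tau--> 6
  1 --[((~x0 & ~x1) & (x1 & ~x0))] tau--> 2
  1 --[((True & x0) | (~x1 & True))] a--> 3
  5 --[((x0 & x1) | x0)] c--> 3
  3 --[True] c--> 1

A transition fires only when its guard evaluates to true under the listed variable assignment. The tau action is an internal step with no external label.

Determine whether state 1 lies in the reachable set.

After dropping false guards: 17 live edges.
Layer 0: {0}
Layer 1: {3}  cumulative {0,3}
Layer 2: {1}  cumulative {0,1,3}
Layer 3: {2}  cumulative {0,1,2,3}
Layer 4: {6}  cumulative {0,1,2,3,6}
Layer 5: {4}  cumulative {0,1,2,3,4,6}
Layer 6: {5}  cumulative {0,1,2,3,4,5,6}
Reach set: {0,1,2,3,4,5,6}
Path to 1: tau·c

Answer: REACHABLE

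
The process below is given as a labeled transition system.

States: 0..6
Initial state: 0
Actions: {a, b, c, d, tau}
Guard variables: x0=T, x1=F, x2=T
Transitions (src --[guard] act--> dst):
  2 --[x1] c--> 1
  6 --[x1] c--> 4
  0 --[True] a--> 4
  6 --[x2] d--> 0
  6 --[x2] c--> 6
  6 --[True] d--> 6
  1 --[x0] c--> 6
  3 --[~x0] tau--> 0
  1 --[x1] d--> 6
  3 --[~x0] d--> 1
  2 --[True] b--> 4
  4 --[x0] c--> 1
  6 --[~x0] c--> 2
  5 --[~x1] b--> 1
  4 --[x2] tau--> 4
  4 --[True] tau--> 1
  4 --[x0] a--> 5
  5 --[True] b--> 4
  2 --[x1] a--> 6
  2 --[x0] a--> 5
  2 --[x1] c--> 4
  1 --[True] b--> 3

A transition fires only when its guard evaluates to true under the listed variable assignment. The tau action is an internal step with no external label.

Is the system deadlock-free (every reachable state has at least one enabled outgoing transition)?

Reach set: {0,1,3,4,5,6}
  0: a→4  [1 out]
  1: b→3  c→6  [2 out]
  3: ∅  [no exit]
  4: a→5  c→1  tau→1  tau→4  [4 out]
  5: b→1  b→4  [2 out]
  6: c→6  d→0  d→6  [3 out]
witness 3: a·c·b

Answer: DEADLOCK at state 3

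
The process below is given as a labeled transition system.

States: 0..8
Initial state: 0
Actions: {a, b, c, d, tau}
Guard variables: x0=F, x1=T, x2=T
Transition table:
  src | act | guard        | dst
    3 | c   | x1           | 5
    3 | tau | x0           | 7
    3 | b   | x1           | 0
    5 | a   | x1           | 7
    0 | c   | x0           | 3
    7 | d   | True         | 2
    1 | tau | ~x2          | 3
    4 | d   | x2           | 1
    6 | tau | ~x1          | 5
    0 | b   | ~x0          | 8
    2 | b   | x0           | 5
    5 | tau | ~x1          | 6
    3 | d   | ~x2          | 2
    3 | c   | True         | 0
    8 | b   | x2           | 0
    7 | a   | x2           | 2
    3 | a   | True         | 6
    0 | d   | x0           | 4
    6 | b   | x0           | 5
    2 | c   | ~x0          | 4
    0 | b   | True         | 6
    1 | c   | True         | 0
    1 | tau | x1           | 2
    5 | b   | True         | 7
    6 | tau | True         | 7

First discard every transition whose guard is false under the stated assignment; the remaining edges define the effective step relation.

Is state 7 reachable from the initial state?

Answer: REACHABLE

Analysis:
16 transition(s) survive guard evaluation.
Layer 0: {0}
Layer 1: {6,8}  now seen {0,6,8}
Layer 2: {7}  now seen {0,6,7,8}
Layer 3: {2}  now seen {0,2,6,7,8}
Layer 4: {4}  now seen {0,2,4,6,7,8}
Layer 5: {1}  now seen {0,1,2,4,6,7,8}
R = {0,1,2,4,6,7,8}
Path to 7: b·tau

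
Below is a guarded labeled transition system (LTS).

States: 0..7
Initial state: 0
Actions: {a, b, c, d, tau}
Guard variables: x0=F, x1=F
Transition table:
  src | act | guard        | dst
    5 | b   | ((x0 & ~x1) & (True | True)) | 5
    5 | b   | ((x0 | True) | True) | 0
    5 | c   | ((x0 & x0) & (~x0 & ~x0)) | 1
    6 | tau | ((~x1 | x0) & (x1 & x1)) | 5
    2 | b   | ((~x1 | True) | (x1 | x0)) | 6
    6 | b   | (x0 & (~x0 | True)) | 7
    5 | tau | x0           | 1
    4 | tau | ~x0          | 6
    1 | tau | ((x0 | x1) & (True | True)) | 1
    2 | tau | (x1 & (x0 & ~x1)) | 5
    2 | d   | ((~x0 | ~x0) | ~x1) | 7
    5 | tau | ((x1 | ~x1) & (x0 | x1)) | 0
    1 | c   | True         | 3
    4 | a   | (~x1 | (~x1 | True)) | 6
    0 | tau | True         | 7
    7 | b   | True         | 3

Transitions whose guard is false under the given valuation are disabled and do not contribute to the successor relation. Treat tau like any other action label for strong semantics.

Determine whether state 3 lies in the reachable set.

Guard filter leaves 8 enabled edge(s).
depth 0: {0}
depth 1: {7}  total {0,7}
depth 2: {3}  total {0,3,7}
R = {0,3,7}
trace reaching 3: tau·b

Answer: REACHABLE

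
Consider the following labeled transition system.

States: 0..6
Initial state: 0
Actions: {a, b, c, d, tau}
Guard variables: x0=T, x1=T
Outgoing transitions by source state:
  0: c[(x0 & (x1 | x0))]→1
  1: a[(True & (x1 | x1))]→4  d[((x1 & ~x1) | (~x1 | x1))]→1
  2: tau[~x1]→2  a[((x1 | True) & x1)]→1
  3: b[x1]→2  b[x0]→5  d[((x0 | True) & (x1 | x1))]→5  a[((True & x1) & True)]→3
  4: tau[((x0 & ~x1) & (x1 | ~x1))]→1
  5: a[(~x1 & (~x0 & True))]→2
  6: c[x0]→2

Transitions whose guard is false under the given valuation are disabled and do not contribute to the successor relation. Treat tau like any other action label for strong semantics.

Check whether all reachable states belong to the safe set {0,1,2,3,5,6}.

Answer: INVARIANT VIOLATED at state 4

Analysis:
Safe = {0,1,2,3,5,6}
Reachable = {0,1,4}
  0: ok
  1: ok
  4: ✗ unsafe
reach 4 via c·a — violates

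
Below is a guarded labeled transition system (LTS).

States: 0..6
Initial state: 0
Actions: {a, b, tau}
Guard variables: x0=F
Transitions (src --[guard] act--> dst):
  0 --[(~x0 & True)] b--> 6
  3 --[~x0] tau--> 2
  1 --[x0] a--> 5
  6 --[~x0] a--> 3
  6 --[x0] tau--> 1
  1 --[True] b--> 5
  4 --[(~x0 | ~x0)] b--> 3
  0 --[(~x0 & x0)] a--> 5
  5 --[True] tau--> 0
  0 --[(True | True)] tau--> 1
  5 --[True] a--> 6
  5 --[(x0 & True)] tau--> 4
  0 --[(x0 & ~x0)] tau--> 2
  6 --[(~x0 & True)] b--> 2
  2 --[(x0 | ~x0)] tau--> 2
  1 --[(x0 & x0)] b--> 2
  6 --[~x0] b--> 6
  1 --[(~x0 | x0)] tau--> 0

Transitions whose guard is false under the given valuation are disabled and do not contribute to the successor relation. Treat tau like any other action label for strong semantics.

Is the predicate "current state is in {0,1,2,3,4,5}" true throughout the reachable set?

Answer: INVARIANT VIOLATED at state 6

Working:
Allowed set {0,1,2,3,4,5}
Reachable = {0,1,2,3,5,6}
  0: ok
  1: ok
  2: ok
  3: ok
  5: ok
  6: ✗ unsafe
reach 6 via b — violates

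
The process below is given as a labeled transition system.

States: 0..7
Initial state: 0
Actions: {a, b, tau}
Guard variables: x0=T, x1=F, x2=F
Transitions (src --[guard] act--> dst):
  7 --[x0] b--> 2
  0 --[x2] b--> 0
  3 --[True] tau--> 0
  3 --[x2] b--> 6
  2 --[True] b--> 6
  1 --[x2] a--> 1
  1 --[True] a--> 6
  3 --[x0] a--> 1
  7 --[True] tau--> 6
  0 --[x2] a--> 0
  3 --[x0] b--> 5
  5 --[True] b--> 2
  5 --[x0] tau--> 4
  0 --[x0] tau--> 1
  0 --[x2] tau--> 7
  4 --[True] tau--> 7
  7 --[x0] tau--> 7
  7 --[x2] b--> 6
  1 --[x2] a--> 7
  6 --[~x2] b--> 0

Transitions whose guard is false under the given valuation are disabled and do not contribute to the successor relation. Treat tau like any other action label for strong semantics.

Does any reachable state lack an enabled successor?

Reachable = {0,1,6}
  0: tau→1  [1 exit(s)]
  1: a→6  [1 exit(s)]
  6: b→0  [1 exit(s)]

Answer: DEADLOCK-FREE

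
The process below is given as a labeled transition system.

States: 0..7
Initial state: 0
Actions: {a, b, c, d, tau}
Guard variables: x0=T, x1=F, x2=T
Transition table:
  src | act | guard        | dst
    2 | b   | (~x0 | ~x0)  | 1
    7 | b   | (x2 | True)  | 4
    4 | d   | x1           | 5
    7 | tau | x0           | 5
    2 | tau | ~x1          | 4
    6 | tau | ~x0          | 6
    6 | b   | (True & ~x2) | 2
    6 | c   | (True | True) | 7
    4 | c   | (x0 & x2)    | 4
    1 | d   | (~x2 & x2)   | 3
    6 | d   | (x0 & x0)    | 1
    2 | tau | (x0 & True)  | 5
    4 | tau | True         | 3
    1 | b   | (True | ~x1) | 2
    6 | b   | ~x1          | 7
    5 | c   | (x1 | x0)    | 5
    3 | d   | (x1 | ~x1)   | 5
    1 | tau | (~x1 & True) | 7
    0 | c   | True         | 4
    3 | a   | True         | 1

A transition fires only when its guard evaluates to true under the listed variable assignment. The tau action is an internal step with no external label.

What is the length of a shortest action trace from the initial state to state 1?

Answer: 3

Working:
BFS to 1:
  L0 = {0}
  L1 = {4}
  L2 = {3}
  L3 = {1,5}
1 enters at depth 3; path c·tau·a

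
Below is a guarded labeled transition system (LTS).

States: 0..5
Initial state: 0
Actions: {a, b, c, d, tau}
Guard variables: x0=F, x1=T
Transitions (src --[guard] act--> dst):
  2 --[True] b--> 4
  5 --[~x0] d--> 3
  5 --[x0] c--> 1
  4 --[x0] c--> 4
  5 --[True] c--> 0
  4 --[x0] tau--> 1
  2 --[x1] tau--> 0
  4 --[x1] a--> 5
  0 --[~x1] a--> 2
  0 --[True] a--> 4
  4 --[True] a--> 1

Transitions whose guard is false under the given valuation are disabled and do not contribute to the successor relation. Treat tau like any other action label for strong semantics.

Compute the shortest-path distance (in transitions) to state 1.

Breadth-first toward 1:
  L0 = {0}
  L1 = {4}
  L2 = {1,5}
1 enters at depth 2; path a·a

Answer: 2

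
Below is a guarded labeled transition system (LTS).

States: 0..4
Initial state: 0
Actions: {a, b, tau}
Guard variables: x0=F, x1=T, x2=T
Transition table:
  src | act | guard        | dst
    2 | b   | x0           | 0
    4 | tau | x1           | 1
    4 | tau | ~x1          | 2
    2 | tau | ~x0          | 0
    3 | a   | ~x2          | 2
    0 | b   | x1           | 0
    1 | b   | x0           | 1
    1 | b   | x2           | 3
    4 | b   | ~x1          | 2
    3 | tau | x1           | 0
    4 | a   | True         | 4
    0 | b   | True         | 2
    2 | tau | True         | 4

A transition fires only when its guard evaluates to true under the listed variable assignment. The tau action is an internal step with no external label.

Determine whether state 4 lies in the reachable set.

Guard filter leaves 8 enabled edge(s).
L0 = {0}
L1 = {2}  cumulative {0,2}
L2 = {4}  cumulative {0,2,4}
L3 = {1}  cumulative {0,1,2,4}
L4 = {3}  cumulative {0,1,2,3,4}
Reachable = {0,1,2,3,4}
trace reaching 4: b·tau

Answer: REACHABLE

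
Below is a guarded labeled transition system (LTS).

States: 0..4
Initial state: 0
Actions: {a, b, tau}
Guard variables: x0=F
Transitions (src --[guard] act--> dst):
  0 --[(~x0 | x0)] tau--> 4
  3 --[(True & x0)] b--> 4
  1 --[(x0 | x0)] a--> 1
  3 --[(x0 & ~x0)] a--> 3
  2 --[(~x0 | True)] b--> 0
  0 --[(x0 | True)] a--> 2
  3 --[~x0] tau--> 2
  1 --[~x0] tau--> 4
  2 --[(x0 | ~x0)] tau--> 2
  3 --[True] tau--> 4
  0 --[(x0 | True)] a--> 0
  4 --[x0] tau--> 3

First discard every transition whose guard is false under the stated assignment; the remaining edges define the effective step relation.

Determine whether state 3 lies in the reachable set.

After dropping false guards: 8 live edges.
L0 = {0}
L1 = {2,4}  cumulative {0,2,4}
Reachable = {0,2,4}

Answer: UNREACHABLE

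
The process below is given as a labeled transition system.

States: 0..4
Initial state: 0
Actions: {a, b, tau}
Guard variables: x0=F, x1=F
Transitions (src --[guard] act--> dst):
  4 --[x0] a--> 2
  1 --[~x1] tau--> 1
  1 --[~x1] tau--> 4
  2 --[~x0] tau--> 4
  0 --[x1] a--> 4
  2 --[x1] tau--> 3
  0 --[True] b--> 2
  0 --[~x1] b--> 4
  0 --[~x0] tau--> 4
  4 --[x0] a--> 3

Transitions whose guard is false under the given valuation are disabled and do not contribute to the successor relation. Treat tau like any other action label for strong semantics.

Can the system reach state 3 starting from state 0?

Answer: UNREACHABLE

Working:
Guard filter leaves 6 enabled edge(s).
L0 = {0}
L1 = {2,4}  now seen {0,2,4}
Reachable = {0,2,4}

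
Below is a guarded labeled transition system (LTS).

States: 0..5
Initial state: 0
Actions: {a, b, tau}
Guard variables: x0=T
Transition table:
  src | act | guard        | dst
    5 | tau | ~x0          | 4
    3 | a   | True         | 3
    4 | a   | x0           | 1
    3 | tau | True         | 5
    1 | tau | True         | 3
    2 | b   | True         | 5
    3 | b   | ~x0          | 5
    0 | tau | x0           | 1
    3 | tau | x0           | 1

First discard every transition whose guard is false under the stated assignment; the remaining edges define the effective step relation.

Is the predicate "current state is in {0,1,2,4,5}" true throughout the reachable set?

Answer: INVARIANT VIOLATED at state 3

Working:
Safe = {0,1,2,4,5}
Reachable = {0,1,3,5}
  0: ok
  1: ok
  3: ✗ unsafe
  5: ok
reach 3 via tau·tau — violates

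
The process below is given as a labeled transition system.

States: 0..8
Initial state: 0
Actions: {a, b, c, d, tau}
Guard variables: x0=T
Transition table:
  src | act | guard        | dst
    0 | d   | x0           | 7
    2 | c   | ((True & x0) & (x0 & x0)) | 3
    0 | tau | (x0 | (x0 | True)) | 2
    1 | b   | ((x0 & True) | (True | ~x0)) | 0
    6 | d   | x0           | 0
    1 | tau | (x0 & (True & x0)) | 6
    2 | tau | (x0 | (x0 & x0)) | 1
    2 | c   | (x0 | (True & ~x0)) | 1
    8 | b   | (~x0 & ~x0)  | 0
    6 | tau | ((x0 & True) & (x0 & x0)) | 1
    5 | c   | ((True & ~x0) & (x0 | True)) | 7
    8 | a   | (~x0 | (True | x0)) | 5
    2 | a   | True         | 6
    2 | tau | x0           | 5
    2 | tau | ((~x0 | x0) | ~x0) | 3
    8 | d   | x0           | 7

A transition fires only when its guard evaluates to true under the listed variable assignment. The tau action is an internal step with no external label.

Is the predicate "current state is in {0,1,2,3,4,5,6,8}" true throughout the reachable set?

Answer: INVARIANT VIOLATED at state 7

Trace:
Allowed set {0,1,2,3,4,5,6,8}
R = {0,1,2,3,5,6,7}
  0: ✓
  1: ✓
  2: ✓
  3: ✓
  5: ✓
  6: ✓
  7: outside
witness against invariant: d → 7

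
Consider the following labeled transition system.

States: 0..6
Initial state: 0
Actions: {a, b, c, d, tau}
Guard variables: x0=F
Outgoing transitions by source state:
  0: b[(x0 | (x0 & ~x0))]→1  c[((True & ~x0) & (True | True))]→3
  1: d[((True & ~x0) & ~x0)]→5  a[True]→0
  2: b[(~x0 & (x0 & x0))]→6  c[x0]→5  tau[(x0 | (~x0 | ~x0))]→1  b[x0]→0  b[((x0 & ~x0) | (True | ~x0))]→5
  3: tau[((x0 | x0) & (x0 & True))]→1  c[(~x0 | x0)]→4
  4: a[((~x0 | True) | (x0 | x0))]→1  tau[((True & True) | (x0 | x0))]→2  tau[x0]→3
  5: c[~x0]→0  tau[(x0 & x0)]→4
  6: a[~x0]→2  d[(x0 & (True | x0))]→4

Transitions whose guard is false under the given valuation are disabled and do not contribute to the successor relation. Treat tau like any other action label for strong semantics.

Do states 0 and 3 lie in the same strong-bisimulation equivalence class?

Compute ~ classes (split until stable):
  round 0: {{0,1,2,3,4,5,6}}
  round 1: {{0,3,5},{1},{2},{4},{6}}
  round 2: {{0,5},{1},{2},{3},{4},{6}}
  round 3: {{0},{1},{2},{3},{4},{5},{6}}
stable after 4 split(s): 7 block(s)
class of 0: {0}; class of 3: {3}

Answer: NOT BISIMILAR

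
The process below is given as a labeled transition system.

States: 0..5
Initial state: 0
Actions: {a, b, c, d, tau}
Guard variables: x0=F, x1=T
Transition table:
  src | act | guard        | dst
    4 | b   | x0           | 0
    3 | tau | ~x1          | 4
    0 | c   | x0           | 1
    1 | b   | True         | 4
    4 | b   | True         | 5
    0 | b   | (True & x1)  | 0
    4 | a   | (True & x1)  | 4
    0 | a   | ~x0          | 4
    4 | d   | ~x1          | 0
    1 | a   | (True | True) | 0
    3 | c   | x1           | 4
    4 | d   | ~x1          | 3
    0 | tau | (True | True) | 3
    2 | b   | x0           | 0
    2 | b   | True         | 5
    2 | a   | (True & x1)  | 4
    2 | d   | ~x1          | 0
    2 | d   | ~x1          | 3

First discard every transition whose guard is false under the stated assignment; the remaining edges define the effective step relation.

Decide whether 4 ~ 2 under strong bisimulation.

Answer: BISIMILAR

Analysis:
Compute ~ classes (split until stable):
  π0 = {{0,1,2,3,4,5}}
  π1 = {{0},{1,2,4},{3},{5}}
  π2 = {{0},{1},{2,4},{3},{5}}
5 equivalence class(es) (converged in 3)
4∈{2,4}, 2∈{2,4}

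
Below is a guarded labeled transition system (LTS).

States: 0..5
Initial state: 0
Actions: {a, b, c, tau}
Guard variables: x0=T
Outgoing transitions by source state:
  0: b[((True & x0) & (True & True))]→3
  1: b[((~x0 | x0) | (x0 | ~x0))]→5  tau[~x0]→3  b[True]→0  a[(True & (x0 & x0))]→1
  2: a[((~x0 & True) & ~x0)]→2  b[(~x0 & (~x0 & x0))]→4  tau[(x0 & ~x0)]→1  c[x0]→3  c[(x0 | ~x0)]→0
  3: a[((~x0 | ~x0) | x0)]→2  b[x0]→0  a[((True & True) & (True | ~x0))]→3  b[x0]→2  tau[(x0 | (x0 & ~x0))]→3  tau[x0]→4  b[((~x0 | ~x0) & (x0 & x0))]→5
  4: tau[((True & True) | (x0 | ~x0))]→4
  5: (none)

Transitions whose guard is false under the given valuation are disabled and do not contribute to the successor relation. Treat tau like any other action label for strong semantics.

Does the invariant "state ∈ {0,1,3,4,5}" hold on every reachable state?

Safe = {0,1,3,4,5}
Reachable = {0,2,3,4}
  0: safe
  2: outside
  3: safe
  4: safe
witness against invariant: b·a → 2

Answer: INVARIANT VIOLATED at state 2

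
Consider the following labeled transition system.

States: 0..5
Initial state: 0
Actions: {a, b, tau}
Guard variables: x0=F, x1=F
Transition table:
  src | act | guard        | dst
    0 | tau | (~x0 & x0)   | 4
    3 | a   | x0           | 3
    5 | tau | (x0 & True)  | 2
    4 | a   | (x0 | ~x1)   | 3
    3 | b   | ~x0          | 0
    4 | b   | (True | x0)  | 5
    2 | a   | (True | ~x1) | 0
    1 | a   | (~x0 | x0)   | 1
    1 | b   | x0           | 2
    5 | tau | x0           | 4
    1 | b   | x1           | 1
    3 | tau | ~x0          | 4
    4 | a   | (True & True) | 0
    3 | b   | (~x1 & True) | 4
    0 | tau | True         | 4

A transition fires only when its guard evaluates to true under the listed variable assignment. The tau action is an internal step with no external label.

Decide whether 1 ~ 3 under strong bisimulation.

Bisimulation quotient by refinement:
  round 0: {{0,1,2,3,4,5}}
  round 1: {{0},{1,2},{3},{4},{5}}
  round 2: {{0},{1},{2},{3},{4},{5}}
6 equivalence class(es) (converged in 3)
1∈{1}, 3∈{3}

Answer: NOT BISIMILAR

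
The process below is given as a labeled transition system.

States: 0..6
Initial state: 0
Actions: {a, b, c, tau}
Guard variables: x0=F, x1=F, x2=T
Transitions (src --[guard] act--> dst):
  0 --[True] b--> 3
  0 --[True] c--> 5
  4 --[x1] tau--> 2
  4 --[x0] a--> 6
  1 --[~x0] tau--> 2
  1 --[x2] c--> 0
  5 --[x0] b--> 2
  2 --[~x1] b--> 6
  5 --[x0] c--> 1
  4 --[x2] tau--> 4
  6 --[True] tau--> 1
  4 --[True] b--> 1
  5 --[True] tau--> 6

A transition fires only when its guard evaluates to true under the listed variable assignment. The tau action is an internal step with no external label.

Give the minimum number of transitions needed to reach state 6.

Answer: 2

Trace:
Layered search for 6:
  Layer 0: {0}
  Layer 1: {3,5}
  Layer 2: {6}
first hit 6 at d=2 via c·tau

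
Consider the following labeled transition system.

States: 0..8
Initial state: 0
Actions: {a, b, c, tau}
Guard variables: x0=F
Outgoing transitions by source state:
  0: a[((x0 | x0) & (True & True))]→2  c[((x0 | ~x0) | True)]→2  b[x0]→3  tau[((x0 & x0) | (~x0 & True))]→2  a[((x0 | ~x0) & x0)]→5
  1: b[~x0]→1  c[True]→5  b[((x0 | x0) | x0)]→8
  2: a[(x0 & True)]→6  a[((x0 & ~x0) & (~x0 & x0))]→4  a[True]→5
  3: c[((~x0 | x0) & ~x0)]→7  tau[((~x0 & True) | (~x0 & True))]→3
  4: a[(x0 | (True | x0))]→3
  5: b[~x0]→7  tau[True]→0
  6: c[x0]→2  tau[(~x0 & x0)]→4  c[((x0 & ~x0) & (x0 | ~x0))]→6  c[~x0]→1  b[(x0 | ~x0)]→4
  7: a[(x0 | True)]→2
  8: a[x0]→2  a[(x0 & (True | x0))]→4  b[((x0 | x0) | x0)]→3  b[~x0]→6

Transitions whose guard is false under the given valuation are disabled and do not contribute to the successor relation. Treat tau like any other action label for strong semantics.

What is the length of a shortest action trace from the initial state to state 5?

Answer: 2

Trace:
Layered search for 5:
  Layer 0: {0}
  Layer 1: {2}
  Layer 2: {5}
first hit 5 at d=2 via c·a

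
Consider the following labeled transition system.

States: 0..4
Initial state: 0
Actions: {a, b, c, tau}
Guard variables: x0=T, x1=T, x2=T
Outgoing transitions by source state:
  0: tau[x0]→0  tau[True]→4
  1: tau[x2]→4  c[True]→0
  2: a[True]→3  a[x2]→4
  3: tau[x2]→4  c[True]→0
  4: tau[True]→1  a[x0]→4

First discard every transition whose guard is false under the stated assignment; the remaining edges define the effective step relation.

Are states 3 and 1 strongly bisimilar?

Answer: BISIMILAR

Trace:
Compute ~ classes (split until stable):
  P[0] = {{0,1,2,3,4}}
  P[1] = {{0},{1,3},{2},{4}}
stable after 2 split(s): 4 block(s)
[3]={1,3}  [1]={1,3}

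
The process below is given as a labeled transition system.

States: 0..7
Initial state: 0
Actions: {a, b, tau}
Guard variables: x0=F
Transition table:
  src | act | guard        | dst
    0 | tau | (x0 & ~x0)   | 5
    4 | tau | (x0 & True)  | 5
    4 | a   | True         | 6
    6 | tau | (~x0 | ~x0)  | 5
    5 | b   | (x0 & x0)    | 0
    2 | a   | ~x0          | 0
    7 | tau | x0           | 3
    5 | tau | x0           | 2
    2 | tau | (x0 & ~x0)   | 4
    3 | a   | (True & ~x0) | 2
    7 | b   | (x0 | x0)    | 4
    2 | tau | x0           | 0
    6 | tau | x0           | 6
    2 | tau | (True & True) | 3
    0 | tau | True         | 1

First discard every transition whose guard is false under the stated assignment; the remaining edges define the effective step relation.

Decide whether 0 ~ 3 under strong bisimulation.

Bisimulation quotient by refinement:
  round 0: {{0,1,2,3,4,5,6,7}}
  round 1: {{0,6},{1,5,7},{2},{3,4}}
  round 2: {{0,6},{1,5,7},{2},{3},{4}}
Fixed point at round 3; 5 class(es).
0∈{0,6}, 3∈{3}

Answer: NOT BISIMILAR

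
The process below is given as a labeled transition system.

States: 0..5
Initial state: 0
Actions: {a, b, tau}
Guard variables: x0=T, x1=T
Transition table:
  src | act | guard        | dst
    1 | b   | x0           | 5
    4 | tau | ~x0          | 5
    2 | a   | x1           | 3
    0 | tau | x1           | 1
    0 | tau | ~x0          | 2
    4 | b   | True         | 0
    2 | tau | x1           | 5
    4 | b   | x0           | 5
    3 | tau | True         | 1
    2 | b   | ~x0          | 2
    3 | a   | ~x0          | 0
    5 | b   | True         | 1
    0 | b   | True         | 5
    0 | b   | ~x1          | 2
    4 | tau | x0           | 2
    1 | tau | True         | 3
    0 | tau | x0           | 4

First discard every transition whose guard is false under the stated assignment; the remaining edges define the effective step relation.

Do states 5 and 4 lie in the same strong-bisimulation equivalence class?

Bisimulation quotient by refinement:
  P[0] = {{0,1,2,3,4,5}}
  P[1] = {{0,1,4},{2},{3},{5}}
  P[2] = {{0},{1},{2},{3},{4},{5}}
stable after 3 split(s): 6 block(s)
class of 5: {5}; class of 4: {4}

Answer: NOT BISIMILAR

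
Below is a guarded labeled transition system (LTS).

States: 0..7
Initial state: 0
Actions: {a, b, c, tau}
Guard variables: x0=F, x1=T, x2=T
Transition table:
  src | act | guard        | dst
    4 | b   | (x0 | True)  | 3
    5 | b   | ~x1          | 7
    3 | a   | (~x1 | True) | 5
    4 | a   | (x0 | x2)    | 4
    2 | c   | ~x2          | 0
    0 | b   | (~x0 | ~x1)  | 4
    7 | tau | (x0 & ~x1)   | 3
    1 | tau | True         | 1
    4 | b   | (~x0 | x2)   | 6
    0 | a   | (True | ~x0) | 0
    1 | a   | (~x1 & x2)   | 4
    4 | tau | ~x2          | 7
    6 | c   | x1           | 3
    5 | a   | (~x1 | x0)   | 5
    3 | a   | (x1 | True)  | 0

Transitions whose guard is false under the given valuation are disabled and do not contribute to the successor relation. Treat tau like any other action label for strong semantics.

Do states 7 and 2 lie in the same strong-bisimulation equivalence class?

Answer: BISIMILAR

Analysis:
Compute ~ classes (split until stable):
  P[0] = {{0,1,2,3,4,5,6,7}}
  P[1] = {{0,4},{1},{2,5,7},{3},{6}}
  P[2] = {{0},{1},{2,5,7},{3},{4},{6}}
stable after 3 split(s): 6 block(s)
7∈{2,5,7}, 2∈{2,5,7}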